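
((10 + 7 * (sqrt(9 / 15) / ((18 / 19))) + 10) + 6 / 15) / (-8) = -51 / 20-133 * sqrt(15) / 720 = -3.27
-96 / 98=-48 / 49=-0.98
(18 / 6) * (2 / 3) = 2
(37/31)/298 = 37/9238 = 0.00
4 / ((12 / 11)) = 11 / 3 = 3.67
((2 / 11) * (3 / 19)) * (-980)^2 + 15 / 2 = 11527935 / 418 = 27578.79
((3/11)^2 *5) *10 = 450/121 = 3.72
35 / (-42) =-5 / 6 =-0.83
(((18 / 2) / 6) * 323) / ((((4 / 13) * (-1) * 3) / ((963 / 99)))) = -449293 / 88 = -5105.60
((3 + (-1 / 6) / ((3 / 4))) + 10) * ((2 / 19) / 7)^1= 230 / 1197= 0.19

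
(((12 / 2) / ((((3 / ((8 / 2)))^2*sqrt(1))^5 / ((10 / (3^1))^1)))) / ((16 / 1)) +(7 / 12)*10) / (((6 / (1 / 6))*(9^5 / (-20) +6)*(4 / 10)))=-0.00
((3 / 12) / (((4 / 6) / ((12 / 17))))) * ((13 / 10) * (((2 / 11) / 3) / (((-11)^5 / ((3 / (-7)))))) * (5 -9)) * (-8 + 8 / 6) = 312 / 210815759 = 0.00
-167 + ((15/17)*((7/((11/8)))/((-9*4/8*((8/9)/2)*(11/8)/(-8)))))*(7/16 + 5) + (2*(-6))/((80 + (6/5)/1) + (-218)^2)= -7829449459/81603247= -95.95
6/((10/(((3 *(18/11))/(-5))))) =-162/275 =-0.59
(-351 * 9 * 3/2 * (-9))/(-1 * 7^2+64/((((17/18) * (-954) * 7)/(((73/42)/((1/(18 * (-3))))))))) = -3765600657/4242506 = -887.59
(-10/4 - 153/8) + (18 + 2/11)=-303/88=-3.44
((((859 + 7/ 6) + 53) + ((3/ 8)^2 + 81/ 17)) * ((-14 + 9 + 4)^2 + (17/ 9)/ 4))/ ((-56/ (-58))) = 4605754219/ 3290112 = 1399.88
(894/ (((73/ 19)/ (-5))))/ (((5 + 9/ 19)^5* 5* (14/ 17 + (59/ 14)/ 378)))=-472974682578237/ 8336571082338304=-0.06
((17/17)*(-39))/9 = -13/3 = -4.33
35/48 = 0.73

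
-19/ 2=-9.50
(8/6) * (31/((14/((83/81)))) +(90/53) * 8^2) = 13336418/90153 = 147.93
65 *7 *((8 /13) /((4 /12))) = 840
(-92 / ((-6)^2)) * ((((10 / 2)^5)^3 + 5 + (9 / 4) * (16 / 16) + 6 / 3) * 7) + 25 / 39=-28388129348849 / 52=-545925564400.94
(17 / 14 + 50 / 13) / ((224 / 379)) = 349059 / 40768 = 8.56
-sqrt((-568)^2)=-568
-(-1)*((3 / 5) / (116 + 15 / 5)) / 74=3 / 44030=0.00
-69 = -69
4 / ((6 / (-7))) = -14 / 3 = -4.67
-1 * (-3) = 3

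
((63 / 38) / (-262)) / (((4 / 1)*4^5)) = -63 / 40779776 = -0.00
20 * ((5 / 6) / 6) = 25 / 9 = 2.78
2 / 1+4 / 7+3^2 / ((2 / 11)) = 729 / 14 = 52.07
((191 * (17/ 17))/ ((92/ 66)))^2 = 39727809/ 2116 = 18774.96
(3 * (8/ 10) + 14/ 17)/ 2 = 137/ 85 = 1.61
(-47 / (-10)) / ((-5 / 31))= -1457 / 50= -29.14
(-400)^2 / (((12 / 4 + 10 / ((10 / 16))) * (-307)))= -160000 / 5833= -27.43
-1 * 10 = -10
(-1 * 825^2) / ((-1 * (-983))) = -692.40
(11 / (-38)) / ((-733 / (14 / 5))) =77 / 69635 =0.00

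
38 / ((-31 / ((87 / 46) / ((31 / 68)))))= -5.09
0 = 0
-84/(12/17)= -119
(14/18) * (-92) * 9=-644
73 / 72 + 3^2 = 721 / 72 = 10.01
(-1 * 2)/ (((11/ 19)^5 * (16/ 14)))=-17332693/ 644204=-26.91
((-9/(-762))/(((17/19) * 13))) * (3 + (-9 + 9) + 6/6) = 114/28067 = 0.00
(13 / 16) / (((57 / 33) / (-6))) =-429 / 152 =-2.82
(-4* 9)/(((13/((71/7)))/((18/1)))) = -46008/91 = -505.58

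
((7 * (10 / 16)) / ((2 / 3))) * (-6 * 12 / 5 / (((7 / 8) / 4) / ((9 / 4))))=-972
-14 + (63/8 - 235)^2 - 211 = 3287089/64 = 51360.77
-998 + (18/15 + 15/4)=-19861/20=-993.05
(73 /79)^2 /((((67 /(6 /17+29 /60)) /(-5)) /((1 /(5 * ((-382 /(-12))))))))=-4545637 /13577233090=-0.00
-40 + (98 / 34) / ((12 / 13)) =-7523 / 204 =-36.88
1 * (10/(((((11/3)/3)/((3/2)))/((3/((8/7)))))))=2835/88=32.22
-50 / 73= -0.68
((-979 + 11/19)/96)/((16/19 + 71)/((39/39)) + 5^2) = -1859/17664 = -0.11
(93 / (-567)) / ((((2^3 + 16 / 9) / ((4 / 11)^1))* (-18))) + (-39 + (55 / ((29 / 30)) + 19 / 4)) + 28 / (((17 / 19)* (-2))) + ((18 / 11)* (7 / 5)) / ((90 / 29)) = 4362079607 / 563720850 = 7.74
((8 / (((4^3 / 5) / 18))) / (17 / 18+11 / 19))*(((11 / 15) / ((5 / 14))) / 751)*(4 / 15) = 52668 / 9781775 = 0.01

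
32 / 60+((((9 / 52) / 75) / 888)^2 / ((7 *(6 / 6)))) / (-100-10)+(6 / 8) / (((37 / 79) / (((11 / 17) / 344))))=134104726635877807 / 250034238854400000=0.54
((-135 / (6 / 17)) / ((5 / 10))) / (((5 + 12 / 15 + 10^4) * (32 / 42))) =-11475 / 114352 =-0.10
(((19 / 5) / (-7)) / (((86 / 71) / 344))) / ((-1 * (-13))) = -5396 / 455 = -11.86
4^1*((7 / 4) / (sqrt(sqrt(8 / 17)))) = 7*34^(1 / 4) / 2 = 8.45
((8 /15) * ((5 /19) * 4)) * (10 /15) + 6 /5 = 1346 /855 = 1.57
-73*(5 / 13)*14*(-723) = 3694530 / 13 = 284194.62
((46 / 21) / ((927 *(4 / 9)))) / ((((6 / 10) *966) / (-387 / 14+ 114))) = 2015 / 2543688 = 0.00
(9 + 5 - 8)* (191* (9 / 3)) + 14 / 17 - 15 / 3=58375 / 17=3433.82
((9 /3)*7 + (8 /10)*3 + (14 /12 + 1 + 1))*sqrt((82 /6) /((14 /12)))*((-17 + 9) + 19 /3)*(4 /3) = -1594*sqrt(574) /189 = -202.06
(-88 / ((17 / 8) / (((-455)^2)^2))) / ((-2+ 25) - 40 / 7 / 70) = -1478476159160000 / 19091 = -77443620510.19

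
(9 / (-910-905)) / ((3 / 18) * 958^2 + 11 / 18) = -54 / 1665748315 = -0.00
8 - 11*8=-80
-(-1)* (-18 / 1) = -18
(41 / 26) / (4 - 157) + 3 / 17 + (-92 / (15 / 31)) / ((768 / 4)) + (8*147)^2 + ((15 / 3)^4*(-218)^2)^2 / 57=5199326061402354417 / 335920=15477869913676.93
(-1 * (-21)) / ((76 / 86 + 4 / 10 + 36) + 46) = 645 / 2558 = 0.25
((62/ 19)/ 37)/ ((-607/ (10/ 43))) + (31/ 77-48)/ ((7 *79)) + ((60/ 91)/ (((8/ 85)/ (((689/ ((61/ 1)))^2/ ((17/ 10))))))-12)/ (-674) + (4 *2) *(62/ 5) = 963606351559979757967/ 9797559261810969110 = 98.35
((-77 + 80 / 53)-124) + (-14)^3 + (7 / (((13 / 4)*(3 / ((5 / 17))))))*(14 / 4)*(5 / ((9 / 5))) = -2941.44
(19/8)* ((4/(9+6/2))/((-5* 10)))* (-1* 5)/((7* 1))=19/1680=0.01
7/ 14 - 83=-165/ 2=-82.50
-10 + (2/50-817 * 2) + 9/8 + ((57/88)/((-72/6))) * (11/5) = -1314363/800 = -1642.95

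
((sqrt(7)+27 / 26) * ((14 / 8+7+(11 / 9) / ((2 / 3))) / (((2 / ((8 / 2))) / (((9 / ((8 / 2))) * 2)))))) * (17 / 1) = 174879 / 104+6477 * sqrt(7) / 4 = 5965.66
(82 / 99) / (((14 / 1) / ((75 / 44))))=1025 / 10164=0.10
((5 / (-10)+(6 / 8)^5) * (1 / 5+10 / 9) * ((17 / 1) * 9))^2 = 72795817249 / 26214400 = 2776.94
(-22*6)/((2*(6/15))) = -165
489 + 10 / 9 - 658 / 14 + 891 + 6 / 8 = 48055 / 36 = 1334.86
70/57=1.23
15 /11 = 1.36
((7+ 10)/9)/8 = 17/72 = 0.24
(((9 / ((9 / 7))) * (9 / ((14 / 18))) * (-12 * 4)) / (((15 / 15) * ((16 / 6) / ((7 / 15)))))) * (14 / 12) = -3969 / 5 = -793.80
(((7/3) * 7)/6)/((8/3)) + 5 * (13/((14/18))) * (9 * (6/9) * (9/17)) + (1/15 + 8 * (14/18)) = 23371097/85680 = 272.77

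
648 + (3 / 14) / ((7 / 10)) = 31767 / 49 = 648.31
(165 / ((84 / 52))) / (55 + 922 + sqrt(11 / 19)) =0.10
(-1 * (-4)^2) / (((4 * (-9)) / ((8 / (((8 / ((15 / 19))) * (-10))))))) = -2 / 57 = -0.04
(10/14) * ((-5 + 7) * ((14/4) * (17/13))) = 85/13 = 6.54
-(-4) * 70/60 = 14/3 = 4.67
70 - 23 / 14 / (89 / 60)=42920 / 623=68.89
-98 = -98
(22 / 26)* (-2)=-22 / 13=-1.69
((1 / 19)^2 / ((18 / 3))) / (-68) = -1 / 147288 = -0.00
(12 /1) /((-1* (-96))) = 0.12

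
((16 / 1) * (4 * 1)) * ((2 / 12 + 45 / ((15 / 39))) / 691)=22496 / 2073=10.85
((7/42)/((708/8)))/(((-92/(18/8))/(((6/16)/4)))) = -3/694784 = -0.00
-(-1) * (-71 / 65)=-71 / 65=-1.09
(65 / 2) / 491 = 65 / 982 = 0.07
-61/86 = -0.71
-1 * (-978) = 978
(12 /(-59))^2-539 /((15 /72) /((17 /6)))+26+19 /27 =-3432243079 /469935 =-7303.65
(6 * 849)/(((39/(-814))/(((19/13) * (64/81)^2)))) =-35855384576/369603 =-97010.53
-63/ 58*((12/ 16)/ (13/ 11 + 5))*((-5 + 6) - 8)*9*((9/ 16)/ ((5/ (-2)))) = -1178793/ 631040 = -1.87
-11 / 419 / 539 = -1 / 20531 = -0.00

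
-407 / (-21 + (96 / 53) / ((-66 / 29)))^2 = -0.86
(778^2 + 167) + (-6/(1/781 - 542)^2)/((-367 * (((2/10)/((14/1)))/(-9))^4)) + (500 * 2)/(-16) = 80774260788893994559/131520862665134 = 614155.50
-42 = -42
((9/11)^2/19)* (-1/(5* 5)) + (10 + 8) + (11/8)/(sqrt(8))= 18.48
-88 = -88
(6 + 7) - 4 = 9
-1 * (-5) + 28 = 33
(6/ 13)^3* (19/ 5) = 4104/ 10985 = 0.37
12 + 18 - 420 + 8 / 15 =-5842 / 15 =-389.47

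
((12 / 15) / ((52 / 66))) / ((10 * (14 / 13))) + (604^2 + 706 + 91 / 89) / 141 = 11386456267 / 4392150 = 2592.46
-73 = -73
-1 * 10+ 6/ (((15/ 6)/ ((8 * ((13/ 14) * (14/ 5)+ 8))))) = 4838/ 25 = 193.52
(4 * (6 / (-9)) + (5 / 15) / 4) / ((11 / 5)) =-155 / 132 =-1.17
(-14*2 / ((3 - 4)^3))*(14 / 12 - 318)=-26614 / 3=-8871.33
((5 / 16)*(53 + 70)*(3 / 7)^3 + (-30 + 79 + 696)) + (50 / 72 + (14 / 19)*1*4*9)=727528483 / 938448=775.25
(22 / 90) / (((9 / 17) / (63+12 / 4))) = 4114 / 135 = 30.47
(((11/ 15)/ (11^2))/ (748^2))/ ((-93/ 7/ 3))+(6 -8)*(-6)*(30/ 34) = 30302078393/ 2861862960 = 10.59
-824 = -824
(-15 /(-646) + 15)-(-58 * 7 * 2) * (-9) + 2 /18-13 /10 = -7294.17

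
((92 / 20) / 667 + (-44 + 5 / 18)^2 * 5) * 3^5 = 1347128547 / 580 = 2322635.43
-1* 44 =-44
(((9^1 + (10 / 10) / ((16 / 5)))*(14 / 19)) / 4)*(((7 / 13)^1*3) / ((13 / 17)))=3.62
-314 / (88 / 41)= -6437 / 44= -146.30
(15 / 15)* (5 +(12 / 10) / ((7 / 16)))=271 / 35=7.74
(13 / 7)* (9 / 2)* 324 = 18954 / 7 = 2707.71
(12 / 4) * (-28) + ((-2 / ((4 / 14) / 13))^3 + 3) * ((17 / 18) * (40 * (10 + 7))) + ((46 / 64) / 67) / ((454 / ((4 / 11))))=-11659064087151857 / 24091056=-483958199.56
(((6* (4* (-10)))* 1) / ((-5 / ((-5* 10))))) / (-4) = 600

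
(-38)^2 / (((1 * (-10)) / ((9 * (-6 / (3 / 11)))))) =142956 / 5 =28591.20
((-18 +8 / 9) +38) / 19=1.10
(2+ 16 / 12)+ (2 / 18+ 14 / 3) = 73 / 9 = 8.11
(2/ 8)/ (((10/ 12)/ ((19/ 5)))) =57/ 50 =1.14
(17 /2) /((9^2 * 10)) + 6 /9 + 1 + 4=5.68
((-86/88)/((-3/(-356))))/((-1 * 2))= 3827/66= 57.98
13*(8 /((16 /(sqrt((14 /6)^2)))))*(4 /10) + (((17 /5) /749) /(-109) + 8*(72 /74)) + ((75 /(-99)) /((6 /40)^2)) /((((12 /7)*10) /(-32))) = 206437957312 /2691458847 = 76.70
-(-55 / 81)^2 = -3025 / 6561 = -0.46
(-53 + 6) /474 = -47 /474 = -0.10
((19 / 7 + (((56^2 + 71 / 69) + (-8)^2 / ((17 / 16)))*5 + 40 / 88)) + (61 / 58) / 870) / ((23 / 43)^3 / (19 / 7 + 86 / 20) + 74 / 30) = 948279230045569518779 / 147583015271011012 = 6425.40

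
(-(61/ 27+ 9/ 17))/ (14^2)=-320/ 22491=-0.01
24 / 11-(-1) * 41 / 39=1387 / 429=3.23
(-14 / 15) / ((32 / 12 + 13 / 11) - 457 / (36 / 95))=1848 / 2380205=0.00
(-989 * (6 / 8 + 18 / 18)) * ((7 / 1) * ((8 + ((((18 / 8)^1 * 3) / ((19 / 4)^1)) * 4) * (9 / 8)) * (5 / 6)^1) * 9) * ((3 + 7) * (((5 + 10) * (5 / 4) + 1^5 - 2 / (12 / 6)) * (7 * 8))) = -1043759075625 / 76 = -13733672047.70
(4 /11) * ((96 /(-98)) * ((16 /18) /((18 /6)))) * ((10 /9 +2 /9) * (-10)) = 20480 /14553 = 1.41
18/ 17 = 1.06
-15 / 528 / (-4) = 5 / 704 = 0.01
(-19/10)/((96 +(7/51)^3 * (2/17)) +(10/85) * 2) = -42846273/2170177220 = -0.02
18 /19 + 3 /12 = 91 /76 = 1.20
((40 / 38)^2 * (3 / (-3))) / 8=-50 / 361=-0.14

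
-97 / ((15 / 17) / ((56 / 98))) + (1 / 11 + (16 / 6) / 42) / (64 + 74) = -30037649 / 478170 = -62.82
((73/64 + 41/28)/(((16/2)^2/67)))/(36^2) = 0.00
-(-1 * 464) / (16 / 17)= 493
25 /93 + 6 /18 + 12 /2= 614 /93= 6.60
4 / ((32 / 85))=85 / 8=10.62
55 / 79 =0.70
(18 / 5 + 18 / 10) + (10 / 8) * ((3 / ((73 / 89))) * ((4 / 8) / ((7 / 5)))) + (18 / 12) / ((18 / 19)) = 528343 / 61320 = 8.62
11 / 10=1.10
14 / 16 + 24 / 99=295 / 264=1.12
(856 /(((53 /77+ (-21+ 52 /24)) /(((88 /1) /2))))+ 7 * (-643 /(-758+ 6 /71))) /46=-933691163923 /20750875816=-45.00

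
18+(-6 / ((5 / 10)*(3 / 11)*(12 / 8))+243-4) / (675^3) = 16607531879 / 922640625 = 18.00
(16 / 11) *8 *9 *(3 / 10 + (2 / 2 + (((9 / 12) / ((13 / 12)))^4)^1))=251656128 / 1570855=160.20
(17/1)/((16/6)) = 51/8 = 6.38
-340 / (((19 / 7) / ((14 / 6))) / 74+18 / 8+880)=-0.39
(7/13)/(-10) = -7/130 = -0.05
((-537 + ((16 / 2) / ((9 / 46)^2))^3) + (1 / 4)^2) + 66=77609435764097 / 8503056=9127240.34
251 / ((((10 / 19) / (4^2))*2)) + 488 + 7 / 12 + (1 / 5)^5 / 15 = 806959379 / 187500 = 4303.78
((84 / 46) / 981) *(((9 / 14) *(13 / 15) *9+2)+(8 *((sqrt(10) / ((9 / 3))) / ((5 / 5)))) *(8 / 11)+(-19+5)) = -163 / 12535+896 *sqrt(10) / 248193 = -0.00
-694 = -694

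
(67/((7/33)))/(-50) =-2211/350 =-6.32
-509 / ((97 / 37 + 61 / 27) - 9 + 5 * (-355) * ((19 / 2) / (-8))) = -0.24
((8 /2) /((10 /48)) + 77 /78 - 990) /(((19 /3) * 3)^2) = -2.69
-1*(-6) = 6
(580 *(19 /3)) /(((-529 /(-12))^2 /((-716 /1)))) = -1353.39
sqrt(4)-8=-6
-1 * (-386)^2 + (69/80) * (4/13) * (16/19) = -184009784/1235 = -148995.78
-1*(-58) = 58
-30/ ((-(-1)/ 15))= -450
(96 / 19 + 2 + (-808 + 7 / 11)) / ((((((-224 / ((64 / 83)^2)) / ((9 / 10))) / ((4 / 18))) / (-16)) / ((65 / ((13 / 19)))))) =-48936960 / 75779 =-645.79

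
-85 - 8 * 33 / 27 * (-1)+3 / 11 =-7420 / 99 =-74.95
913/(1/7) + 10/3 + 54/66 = 211040/33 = 6395.15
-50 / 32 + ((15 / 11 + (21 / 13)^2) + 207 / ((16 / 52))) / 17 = 19338377 / 505648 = 38.24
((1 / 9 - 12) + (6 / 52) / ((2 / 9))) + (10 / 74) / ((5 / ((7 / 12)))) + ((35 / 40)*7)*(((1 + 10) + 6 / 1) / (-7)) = -908359 / 34632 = -26.23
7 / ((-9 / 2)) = -14 / 9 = -1.56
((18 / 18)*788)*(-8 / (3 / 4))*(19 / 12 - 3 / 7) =-611488 / 63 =-9706.16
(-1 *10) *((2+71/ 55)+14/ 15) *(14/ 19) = -19516/ 627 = -31.13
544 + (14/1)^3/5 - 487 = 3029/5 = 605.80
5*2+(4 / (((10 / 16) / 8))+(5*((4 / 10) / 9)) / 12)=16529 / 270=61.22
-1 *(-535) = 535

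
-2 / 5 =-0.40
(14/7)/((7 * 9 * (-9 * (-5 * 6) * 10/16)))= 8/42525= 0.00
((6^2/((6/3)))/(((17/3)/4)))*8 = 1728/17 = 101.65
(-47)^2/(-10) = -2209/10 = -220.90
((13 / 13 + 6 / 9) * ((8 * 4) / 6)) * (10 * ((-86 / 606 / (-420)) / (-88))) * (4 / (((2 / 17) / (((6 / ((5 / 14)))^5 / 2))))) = -5391762432 / 694375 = -7764.91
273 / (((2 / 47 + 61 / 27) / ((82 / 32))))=14203917 / 46736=303.92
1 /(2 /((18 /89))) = 9 /89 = 0.10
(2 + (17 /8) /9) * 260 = 10465 /18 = 581.39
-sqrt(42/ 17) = -sqrt(714)/ 17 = -1.57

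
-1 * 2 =-2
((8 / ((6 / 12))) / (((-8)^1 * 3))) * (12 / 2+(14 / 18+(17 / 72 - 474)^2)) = -1163595457 / 7776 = -149639.33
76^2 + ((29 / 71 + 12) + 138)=420775 / 71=5926.41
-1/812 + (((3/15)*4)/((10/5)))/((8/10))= 405/812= 0.50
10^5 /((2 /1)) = 50000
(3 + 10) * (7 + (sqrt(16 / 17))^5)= 13312 * sqrt(17) / 4913 + 91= 102.17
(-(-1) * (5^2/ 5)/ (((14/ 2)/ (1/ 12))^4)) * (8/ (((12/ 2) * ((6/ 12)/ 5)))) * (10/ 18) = 125/ 168031584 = 0.00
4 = 4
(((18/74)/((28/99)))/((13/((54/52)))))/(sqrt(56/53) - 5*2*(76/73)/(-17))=-16702066755/270561857384 + 4116636513*sqrt(742)/1082247429536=0.04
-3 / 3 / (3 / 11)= -3.67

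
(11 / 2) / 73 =11 / 146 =0.08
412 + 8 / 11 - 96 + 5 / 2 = 319.23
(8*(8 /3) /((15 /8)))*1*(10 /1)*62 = 63488 /9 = 7054.22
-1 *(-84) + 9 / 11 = 933 / 11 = 84.82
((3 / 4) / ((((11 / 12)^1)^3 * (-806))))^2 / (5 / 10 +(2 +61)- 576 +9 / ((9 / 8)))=-839808 / 290306907503041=-0.00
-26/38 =-13/19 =-0.68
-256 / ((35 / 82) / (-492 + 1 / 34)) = 175566592 / 595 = 295069.90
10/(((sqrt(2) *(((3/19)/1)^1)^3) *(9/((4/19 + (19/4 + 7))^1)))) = 182305 *sqrt(2)/108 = 2387.21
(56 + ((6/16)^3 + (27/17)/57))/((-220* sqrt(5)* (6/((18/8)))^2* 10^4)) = -16693893* sqrt(5)/23284940800000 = -0.00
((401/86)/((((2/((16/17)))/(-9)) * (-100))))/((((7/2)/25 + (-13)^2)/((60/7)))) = 144360/14424823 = 0.01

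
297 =297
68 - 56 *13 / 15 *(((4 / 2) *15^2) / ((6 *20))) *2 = -296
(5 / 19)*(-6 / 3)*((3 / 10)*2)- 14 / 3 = -284 / 57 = -4.98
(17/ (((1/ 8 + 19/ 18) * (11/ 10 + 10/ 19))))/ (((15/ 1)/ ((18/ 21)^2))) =10944/ 25235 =0.43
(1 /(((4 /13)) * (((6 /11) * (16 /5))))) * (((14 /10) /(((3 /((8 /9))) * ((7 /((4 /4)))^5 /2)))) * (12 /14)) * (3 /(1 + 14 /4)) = 143 /2722734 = 0.00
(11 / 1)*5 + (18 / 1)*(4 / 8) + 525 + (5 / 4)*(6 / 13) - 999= -409.42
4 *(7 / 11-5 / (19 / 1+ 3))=18 / 11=1.64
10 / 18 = 5 / 9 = 0.56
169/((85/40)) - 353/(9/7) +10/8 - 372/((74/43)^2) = -267588763/837828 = -319.38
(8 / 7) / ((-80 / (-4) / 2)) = 4 / 35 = 0.11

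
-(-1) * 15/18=0.83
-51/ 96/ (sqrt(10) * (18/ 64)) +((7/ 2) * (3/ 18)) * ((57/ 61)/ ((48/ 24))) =133/ 488- 17 * sqrt(10)/ 90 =-0.32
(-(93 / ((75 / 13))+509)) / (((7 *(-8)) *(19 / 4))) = 6564 / 3325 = 1.97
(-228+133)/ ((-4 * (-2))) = -95/ 8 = -11.88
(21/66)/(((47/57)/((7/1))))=2793/1034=2.70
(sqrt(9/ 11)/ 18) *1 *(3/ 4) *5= 0.19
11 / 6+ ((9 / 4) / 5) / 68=7507 / 4080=1.84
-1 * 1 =-1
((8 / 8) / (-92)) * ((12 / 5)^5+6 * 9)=-208791 / 143750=-1.45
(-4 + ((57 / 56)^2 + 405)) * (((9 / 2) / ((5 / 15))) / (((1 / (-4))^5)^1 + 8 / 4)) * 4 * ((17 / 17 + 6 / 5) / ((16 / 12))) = 1797375096 / 100303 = 17919.46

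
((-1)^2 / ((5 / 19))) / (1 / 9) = 171 / 5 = 34.20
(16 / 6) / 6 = 4 / 9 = 0.44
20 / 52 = 5 / 13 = 0.38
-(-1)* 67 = 67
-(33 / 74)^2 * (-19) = 20691 / 5476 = 3.78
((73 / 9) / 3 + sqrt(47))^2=146 * sqrt(47) / 27 + 39592 / 729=91.38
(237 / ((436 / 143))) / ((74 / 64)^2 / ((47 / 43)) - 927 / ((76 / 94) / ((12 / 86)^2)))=-14325596643072 / 3888677721491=-3.68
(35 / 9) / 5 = 7 / 9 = 0.78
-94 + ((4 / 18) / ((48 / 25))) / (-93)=-94.00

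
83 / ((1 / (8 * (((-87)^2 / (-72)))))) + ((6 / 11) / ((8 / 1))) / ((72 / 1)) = -73711967 / 1056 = -69803.00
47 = 47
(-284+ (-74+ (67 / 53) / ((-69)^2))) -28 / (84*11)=-993770728 / 2775663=-358.03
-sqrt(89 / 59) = -1.23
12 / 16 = 3 / 4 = 0.75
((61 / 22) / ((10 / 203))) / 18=12383 / 3960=3.13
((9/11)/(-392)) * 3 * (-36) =243/1078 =0.23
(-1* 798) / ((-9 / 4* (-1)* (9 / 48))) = -17024 / 9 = -1891.56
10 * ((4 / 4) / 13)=10 / 13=0.77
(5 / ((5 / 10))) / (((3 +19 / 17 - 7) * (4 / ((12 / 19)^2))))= -6120 / 17689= -0.35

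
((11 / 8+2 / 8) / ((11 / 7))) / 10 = 91 / 880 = 0.10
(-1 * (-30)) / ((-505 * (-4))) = 3 / 202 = 0.01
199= 199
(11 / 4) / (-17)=-11 / 68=-0.16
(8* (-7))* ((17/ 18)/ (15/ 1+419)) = -34/ 279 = -0.12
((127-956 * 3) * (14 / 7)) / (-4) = 2741 / 2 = 1370.50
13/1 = 13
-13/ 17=-0.76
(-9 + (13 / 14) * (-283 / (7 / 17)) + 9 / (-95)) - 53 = -6519687 / 9310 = -700.29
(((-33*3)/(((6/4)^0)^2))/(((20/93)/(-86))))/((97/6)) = 1187703/485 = 2448.87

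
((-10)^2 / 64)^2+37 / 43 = 36347 / 11008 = 3.30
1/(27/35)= 35/27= 1.30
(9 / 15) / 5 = 3 / 25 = 0.12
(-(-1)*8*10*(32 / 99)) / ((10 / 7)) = 1792 / 99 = 18.10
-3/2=-1.50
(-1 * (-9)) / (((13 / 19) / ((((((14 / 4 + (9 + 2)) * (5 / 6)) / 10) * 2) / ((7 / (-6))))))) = -4959 / 182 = -27.25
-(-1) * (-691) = -691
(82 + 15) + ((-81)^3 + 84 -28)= -531288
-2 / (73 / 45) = -90 / 73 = -1.23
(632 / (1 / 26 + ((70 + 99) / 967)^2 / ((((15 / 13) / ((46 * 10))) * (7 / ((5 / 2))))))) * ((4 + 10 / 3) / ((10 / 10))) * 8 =18930151175936 / 2239969009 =8451.08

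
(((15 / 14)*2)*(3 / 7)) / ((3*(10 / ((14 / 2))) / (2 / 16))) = 3 / 112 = 0.03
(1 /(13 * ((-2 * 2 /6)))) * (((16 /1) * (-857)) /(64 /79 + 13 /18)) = 29247696 /28327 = 1032.50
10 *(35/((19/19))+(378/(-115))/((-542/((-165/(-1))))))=360.01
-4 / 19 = -0.21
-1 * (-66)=66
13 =13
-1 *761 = -761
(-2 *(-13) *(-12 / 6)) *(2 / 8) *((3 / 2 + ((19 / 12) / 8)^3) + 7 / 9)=-26287183 / 884736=-29.71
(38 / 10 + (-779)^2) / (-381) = -1011408 / 635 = -1592.77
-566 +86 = -480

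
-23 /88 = -0.26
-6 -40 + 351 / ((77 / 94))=29452 / 77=382.49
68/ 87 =0.78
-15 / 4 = -3.75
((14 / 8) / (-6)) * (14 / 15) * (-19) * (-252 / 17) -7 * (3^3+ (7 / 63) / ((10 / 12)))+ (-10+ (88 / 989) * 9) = -69556166 / 252195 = -275.80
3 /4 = 0.75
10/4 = 5/2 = 2.50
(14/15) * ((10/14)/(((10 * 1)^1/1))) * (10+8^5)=10926/5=2185.20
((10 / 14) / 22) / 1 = 5 / 154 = 0.03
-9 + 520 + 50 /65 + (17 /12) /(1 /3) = 26833 /52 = 516.02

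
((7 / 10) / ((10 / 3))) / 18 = 7 / 600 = 0.01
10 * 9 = 90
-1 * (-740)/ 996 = 185/ 249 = 0.74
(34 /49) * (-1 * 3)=-2.08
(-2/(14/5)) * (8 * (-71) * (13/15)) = 351.62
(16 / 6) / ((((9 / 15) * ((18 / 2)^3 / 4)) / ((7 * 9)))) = 1120 / 729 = 1.54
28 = 28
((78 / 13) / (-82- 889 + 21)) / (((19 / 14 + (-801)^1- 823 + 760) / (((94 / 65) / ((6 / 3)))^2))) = 92778 / 24237029375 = 0.00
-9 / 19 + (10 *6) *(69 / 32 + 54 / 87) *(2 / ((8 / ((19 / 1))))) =13946103 / 17632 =790.95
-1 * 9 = -9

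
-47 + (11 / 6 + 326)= 1685 / 6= 280.83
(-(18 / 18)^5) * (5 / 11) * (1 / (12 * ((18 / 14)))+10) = -5435 / 1188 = -4.57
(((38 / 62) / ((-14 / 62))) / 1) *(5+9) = -38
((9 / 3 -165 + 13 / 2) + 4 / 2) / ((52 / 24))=-921 / 13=-70.85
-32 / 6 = -16 / 3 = -5.33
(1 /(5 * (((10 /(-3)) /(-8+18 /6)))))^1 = 3 /10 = 0.30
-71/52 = -1.37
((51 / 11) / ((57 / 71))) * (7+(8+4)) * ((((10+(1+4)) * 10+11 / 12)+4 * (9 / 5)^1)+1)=11523229 / 660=17459.44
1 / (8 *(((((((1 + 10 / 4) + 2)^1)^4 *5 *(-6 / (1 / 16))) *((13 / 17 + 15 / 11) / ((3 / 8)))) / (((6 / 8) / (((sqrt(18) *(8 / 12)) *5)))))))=-51 *sqrt(2) / 27122585600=-0.00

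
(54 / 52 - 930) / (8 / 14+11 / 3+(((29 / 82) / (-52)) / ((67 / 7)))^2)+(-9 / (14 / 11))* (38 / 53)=-604374360675440517 / 2694932956444855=-224.26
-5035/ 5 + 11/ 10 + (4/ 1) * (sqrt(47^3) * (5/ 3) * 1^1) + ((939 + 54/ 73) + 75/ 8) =-165813/ 2920 + 940 * sqrt(47)/ 3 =2091.32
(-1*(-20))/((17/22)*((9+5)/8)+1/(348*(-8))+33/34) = 8.61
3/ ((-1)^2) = 3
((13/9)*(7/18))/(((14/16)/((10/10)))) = 52/81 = 0.64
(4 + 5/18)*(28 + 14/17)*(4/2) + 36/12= 38189/153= 249.60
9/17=0.53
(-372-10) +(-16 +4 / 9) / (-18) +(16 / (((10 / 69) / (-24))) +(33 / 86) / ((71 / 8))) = -3747345284 / 1236465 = -3030.69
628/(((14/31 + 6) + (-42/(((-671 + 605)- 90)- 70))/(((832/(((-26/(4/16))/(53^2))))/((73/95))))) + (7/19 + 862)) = 4696400358560/6497335492277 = 0.72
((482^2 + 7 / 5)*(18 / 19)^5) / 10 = 1097486603568 / 61902475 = 17729.28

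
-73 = -73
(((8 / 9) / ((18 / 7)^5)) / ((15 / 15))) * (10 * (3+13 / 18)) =5630345 / 19131876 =0.29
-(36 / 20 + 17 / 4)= -121 / 20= -6.05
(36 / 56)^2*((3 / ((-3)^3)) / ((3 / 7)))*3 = -9 / 28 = -0.32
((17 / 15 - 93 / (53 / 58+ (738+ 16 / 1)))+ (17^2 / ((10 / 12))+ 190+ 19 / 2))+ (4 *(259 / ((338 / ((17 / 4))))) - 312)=612536296 / 2466555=248.34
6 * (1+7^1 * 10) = 426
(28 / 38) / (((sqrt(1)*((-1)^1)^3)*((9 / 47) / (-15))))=3290 / 57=57.72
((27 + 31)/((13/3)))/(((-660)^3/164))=-1189/155727000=-0.00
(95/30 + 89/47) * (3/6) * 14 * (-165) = -549395/94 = -5844.63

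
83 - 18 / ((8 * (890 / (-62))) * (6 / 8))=37028 / 445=83.21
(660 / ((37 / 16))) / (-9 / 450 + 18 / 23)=12144000 / 32449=374.25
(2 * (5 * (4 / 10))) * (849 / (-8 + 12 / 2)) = -1698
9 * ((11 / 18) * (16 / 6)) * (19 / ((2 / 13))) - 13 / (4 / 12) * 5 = 4849 / 3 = 1616.33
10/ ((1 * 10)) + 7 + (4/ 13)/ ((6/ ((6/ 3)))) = 8.10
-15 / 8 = -1.88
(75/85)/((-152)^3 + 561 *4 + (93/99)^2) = -3267/12994508399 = -0.00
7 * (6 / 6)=7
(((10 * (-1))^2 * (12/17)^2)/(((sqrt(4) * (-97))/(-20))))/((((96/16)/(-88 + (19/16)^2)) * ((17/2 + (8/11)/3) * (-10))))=54863325/64700164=0.85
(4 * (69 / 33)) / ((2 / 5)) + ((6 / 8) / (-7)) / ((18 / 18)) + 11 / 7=6891 / 308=22.37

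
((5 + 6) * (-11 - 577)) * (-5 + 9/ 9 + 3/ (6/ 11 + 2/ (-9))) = -273273/ 8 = -34159.12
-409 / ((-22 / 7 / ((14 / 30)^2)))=140287 / 4950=28.34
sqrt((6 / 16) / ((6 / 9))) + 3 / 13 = 51 / 52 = 0.98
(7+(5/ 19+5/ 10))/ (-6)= -295/ 228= -1.29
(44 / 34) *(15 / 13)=330 / 221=1.49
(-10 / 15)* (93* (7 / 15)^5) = -1.37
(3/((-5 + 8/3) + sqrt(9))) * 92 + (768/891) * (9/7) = 95890/231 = 415.11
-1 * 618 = -618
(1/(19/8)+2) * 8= 368/19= 19.37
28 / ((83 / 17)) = 476 / 83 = 5.73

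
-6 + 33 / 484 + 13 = 311 / 44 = 7.07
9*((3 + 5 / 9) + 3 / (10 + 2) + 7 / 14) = 155 / 4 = 38.75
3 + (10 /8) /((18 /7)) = 251 /72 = 3.49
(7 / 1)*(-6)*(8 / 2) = -168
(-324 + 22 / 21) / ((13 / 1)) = -6782 / 273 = -24.84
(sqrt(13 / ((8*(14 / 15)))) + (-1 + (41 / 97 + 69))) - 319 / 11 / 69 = sqrt(1365) / 28 + 455140 / 6693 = 69.32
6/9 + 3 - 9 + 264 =776/3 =258.67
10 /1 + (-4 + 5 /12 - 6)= 5 /12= 0.42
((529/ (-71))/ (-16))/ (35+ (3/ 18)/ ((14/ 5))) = 11109/ 836380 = 0.01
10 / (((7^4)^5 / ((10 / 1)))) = 100 / 79792266297612001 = 0.00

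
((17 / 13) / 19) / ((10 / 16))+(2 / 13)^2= 2148 / 16055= 0.13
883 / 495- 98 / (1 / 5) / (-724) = 440921 / 179190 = 2.46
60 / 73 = 0.82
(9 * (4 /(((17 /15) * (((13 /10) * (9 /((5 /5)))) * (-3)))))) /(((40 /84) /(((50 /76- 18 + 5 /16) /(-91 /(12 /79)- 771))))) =-1630755 /69035759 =-0.02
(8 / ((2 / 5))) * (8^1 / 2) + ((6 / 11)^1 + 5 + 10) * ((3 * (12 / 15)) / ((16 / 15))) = 5059 / 44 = 114.98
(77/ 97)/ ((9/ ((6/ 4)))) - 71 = -41245/ 582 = -70.87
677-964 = -287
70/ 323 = 0.22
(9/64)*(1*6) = 27/32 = 0.84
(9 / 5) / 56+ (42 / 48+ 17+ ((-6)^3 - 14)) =-212.09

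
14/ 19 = 0.74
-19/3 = -6.33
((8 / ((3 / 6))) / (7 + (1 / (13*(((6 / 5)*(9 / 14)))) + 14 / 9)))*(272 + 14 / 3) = 776880 / 1519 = 511.44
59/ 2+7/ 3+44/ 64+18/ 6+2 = 1801/ 48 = 37.52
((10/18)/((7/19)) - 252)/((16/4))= -62.62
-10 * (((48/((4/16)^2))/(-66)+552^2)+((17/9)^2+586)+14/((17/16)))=-46243050010/15147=-3052951.08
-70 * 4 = -280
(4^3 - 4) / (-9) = -20 / 3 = -6.67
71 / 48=1.48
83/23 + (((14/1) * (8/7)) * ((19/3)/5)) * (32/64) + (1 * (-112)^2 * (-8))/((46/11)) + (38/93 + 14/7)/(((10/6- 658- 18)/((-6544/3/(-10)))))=-74131852933/3090855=-23984.25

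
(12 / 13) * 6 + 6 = 150 / 13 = 11.54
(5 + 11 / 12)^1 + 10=191 / 12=15.92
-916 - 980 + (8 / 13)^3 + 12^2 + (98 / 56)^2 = -61470459 / 35152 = -1748.70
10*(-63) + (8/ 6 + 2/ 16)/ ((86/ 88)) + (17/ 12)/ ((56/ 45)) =-18128465/ 28896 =-627.37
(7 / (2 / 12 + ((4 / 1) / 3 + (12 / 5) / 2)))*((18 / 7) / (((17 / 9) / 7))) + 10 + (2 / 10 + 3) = 3222 / 85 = 37.91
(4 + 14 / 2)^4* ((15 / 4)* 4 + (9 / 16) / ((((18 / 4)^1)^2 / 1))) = 7920781 / 36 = 220021.69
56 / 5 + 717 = 3641 / 5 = 728.20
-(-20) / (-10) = -2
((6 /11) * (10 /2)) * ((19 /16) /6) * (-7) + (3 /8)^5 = -1359247 /360448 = -3.77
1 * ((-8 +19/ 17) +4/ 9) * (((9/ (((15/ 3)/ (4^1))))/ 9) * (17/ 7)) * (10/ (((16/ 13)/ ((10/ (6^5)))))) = -64025/ 489888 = -0.13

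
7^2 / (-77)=-7 / 11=-0.64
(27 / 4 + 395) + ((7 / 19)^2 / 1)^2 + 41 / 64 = 3356310377 / 8340544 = 402.41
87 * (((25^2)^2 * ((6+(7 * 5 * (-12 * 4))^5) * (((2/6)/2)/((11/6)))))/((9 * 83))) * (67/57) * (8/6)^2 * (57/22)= -27086193469439987856250000/90387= -299669127965747152314.49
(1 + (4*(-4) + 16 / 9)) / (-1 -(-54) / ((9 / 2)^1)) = -119 / 99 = -1.20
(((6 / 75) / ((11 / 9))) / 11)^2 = 324 / 9150625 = 0.00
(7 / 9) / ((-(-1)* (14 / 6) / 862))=862 / 3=287.33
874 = 874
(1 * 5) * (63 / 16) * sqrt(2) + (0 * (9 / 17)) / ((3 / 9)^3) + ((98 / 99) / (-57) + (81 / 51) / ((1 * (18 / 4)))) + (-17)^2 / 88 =2777905 / 767448 + 315 * sqrt(2) / 16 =31.46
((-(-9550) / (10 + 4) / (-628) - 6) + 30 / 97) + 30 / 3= 1374353 / 426412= 3.22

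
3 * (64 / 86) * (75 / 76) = 1800 / 817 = 2.20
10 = 10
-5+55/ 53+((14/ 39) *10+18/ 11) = 28736/ 22737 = 1.26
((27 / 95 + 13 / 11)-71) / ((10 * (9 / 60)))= -46.36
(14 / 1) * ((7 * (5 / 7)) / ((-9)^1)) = -70 / 9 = -7.78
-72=-72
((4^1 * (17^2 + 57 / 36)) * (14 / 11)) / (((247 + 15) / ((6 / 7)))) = 634 / 131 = 4.84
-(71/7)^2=-5041/49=-102.88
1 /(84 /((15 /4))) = 0.04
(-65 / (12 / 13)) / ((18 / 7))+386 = 77461 / 216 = 358.62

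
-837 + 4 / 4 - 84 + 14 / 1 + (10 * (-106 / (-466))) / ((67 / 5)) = -905.83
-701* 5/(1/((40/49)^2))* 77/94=-30844000/16121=-1913.28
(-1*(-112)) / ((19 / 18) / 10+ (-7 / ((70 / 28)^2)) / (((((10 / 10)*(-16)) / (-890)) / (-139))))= 4032 / 311753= 0.01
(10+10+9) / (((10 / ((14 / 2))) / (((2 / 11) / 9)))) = 203 / 495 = 0.41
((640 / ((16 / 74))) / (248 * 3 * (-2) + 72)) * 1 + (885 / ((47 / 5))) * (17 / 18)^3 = 416285105 / 5390712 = 77.22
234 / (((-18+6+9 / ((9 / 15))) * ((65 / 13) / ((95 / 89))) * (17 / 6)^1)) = 8892 / 1513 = 5.88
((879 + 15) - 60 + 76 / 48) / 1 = 10027 / 12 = 835.58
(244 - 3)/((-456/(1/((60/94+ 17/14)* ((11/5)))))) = -396445/3057252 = -0.13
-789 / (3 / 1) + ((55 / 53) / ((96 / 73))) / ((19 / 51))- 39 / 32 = -4222965 / 16112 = -262.10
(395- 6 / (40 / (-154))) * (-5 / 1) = -4181 / 2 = -2090.50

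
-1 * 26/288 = -13/144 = -0.09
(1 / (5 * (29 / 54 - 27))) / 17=-54 / 121465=-0.00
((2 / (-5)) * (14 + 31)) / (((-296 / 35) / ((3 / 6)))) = 315 / 296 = 1.06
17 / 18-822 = -14779 / 18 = -821.06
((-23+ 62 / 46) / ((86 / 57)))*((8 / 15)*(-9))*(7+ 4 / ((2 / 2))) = 3746952 / 4945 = 757.73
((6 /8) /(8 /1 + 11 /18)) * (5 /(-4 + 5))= 27 /62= 0.44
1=1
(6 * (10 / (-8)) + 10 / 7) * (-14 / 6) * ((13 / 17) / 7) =65 / 42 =1.55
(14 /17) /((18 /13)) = 91 /153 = 0.59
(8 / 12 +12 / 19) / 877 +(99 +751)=42490724 / 49989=850.00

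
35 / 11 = 3.18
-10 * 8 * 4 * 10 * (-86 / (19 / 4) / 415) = 220160 / 1577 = 139.61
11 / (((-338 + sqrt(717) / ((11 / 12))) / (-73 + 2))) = 25773 * sqrt(717) / 3430069 + 15970669 / 6860138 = 2.53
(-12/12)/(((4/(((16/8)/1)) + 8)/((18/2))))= -9/10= -0.90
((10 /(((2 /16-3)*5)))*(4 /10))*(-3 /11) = 96 /1265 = 0.08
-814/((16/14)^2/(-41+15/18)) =4806263/192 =25032.62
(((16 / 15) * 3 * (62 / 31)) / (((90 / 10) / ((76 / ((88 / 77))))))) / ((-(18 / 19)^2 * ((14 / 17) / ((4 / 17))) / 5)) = -54872 / 729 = -75.27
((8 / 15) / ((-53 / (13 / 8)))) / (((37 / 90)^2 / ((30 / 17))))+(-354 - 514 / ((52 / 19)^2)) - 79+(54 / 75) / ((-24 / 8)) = -502.03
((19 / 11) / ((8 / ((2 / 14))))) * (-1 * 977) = -18563 / 616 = -30.13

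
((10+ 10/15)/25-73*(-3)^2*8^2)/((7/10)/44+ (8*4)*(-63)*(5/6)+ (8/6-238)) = 277513984/12649895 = 21.94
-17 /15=-1.13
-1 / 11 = -0.09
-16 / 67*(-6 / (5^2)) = 96 / 1675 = 0.06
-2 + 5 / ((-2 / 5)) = -29 / 2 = -14.50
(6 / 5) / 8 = 3 / 20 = 0.15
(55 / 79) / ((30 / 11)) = 0.26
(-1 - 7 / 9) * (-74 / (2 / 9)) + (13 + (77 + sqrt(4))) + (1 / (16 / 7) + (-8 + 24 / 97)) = 1050215 / 1552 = 676.68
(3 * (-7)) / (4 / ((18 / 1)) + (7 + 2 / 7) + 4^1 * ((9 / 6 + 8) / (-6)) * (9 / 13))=-17199 / 2558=-6.72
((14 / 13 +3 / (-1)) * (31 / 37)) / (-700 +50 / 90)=1395 / 605579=0.00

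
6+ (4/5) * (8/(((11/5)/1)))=98/11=8.91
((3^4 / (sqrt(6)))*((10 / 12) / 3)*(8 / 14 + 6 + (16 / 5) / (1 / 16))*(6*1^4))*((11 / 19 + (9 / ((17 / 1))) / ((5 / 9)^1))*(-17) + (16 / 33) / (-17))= -4214153322*sqrt(6) / 124355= -83008.53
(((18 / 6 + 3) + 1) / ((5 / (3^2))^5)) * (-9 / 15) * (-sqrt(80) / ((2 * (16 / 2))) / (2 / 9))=11160261 * sqrt(5) / 125000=199.64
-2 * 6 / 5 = -12 / 5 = -2.40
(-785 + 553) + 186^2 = 34364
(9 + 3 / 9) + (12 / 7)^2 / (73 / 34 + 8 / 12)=437828 / 42189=10.38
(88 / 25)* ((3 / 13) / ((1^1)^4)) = 264 / 325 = 0.81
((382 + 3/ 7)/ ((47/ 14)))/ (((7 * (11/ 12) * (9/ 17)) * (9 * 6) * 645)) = 182036/ 189074655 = 0.00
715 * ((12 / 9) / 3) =2860 / 9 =317.78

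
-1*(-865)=865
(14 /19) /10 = 7 /95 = 0.07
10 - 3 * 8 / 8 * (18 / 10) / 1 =23 / 5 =4.60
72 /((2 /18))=648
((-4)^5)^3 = -1073741824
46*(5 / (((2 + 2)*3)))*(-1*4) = -230 / 3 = -76.67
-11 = -11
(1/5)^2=1/25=0.04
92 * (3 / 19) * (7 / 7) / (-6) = -46 / 19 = -2.42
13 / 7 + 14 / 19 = 345 / 133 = 2.59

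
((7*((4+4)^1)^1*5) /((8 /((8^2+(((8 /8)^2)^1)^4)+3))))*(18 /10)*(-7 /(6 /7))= -34986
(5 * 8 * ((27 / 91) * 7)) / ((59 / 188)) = 203040 / 767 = 264.72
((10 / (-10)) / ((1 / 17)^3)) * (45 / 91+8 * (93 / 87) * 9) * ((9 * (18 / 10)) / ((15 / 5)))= -27116119467 / 13195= -2055029.90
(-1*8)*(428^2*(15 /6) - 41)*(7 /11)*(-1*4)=9324896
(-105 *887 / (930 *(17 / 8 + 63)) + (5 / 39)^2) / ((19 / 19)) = -37371781 / 24565671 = -1.52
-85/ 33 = -2.58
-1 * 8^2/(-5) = 64/5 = 12.80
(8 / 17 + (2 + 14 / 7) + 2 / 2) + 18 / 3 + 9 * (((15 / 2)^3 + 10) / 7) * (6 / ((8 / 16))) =1588575 / 238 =6674.68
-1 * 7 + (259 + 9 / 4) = 254.25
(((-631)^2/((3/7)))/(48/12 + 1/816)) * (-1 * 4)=-3032394176/3265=-928757.79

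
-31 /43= -0.72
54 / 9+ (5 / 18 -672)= -11983 / 18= -665.72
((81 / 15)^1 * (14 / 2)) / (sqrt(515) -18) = 3402 / 955+189 * sqrt(515) / 955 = 8.05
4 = 4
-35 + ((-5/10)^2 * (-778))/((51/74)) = -16178/51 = -317.22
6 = 6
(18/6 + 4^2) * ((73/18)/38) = 73/36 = 2.03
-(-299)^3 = 26730899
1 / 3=0.33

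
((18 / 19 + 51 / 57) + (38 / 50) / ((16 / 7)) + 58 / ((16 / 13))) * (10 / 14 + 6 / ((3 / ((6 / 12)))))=1124031 / 13300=84.51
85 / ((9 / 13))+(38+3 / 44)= 63695 / 396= 160.85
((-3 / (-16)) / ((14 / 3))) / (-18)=-1 / 448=-0.00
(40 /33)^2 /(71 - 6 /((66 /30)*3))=1600 /76329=0.02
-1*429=-429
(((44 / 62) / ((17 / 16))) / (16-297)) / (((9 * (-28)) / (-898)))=-0.01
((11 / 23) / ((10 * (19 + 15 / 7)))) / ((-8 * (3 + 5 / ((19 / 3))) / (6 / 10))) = -1463 / 32678400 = -0.00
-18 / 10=-9 / 5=-1.80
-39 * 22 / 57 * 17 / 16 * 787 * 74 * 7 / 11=-45047093 / 76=-592724.91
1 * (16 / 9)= 1.78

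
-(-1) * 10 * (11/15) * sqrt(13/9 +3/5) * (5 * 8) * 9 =352 * sqrt(115) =3774.78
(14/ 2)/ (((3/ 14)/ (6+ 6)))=392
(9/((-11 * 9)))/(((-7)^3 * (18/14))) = 1/4851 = 0.00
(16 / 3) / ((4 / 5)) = 20 / 3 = 6.67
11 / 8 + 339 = 2723 / 8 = 340.38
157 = 157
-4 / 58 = -2 / 29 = -0.07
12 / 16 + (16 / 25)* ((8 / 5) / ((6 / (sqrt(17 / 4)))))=32* sqrt(17) / 375 + 3 / 4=1.10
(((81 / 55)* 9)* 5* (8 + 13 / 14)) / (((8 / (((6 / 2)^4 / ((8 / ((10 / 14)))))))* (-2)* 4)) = -36905625 / 551936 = -66.87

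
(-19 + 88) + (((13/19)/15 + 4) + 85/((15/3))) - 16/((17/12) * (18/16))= 387631/4845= 80.01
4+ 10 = 14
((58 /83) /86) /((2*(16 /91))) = 2639 /114208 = 0.02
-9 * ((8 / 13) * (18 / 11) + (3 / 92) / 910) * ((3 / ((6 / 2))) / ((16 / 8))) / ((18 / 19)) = -17620467 / 3683680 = -4.78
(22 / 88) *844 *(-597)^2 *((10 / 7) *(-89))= -66930046110 / 7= -9561435158.57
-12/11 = -1.09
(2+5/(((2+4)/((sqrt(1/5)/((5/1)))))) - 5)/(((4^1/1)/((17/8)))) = -51/32+17*sqrt(5)/960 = -1.55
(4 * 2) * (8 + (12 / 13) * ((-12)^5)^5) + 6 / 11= -1007384047761368776858971134962 / 143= -7044643690638942495517281000.00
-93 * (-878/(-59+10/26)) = -176917/127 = -1393.05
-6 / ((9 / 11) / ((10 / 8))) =-55 / 6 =-9.17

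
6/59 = 0.10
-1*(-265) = 265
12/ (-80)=-3/ 20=-0.15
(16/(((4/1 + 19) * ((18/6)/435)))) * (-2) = -4640/23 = -201.74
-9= -9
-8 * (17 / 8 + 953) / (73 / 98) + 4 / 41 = -30701246 / 2993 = -10257.68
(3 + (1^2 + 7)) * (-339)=-3729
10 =10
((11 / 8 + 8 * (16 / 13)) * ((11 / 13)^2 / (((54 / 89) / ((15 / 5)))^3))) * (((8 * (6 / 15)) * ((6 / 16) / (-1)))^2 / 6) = 33182185861 / 142365600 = 233.08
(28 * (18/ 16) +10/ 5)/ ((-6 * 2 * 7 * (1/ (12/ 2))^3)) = -603/ 7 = -86.14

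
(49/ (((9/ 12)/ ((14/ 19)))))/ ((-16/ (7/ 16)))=-2401/ 1824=-1.32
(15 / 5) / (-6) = -1 / 2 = -0.50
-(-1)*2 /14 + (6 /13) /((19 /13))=61 /133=0.46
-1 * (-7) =7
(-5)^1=-5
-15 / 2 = -7.50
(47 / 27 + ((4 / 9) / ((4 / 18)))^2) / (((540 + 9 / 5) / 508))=393700 / 73143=5.38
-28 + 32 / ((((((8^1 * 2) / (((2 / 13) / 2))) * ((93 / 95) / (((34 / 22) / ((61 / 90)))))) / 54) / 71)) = 363943036 / 270413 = 1345.88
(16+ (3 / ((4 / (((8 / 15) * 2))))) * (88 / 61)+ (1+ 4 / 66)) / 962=183331 / 9682530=0.02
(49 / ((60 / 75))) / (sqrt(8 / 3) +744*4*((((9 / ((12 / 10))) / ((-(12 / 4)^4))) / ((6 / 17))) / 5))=-0.40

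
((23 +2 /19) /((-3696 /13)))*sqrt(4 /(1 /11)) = -5707*sqrt(11) /35112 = -0.54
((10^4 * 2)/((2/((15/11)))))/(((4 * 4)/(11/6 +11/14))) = 15625/7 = 2232.14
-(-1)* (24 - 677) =-653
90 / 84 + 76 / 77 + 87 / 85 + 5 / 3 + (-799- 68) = -33860611 / 39270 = -862.25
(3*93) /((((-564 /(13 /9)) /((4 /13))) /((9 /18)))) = -31 /282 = -0.11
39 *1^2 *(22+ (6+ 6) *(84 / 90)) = 6474 / 5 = 1294.80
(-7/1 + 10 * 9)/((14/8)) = 332/7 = 47.43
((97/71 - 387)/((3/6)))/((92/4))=-54760/1633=-33.53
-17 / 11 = -1.55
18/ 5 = 3.60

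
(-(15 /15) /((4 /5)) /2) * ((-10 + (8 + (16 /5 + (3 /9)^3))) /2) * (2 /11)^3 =-167 /71874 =-0.00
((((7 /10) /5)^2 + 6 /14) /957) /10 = 0.00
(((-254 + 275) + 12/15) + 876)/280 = 4489/1400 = 3.21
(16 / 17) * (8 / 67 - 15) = -15952 / 1139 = -14.01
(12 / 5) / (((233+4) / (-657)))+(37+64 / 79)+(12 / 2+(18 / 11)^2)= 1903897 / 47795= 39.83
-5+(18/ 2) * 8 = 67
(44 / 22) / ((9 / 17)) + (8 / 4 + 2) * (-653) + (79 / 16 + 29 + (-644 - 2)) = -463721 / 144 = -3220.28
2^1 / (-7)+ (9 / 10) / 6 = -19 / 140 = -0.14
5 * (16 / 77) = 80 / 77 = 1.04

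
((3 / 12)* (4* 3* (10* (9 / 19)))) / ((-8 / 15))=-2025 / 76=-26.64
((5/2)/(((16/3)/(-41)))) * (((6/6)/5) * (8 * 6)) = -369/2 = -184.50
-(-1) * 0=0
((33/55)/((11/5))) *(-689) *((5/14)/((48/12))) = -10335/616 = -16.78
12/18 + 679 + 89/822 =558775/822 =679.77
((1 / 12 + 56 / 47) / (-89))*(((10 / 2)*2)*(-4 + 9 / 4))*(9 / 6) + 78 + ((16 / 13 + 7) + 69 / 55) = 4204473231 / 47853520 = 87.86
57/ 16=3.56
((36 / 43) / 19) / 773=36 / 631541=0.00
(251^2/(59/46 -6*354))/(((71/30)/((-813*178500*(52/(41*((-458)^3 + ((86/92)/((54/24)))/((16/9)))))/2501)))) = -4828769259968908800/502666744679706559907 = -0.01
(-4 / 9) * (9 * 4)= -16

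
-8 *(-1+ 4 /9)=40 /9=4.44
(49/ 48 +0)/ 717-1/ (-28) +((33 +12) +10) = 13259107/ 240912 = 55.04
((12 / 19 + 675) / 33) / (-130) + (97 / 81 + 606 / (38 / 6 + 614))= 750966001 / 372330270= 2.02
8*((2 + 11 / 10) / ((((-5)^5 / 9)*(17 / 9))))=-10044 / 265625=-0.04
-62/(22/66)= -186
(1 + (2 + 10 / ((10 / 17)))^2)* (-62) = -22444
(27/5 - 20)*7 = -511/5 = -102.20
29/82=0.35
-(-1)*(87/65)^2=7569/4225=1.79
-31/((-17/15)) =465/17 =27.35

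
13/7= 1.86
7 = 7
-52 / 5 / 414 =-26 / 1035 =-0.03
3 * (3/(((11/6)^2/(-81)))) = -26244/121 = -216.89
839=839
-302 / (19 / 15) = -4530 / 19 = -238.42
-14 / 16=-7 / 8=-0.88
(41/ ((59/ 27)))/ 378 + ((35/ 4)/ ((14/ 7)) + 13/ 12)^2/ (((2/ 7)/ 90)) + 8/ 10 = 1240423563/ 132160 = 9385.77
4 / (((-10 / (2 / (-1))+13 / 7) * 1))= 7 / 12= 0.58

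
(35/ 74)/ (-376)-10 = -278275/ 27824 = -10.00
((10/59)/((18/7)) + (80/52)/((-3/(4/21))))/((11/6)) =-3070/177177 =-0.02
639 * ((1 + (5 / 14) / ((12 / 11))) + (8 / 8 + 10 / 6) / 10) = 285207 / 280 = 1018.60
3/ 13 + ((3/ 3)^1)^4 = 16/ 13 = 1.23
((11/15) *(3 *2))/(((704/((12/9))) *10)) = 1/1200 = 0.00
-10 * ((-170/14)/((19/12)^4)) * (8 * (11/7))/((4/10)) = 3877632000/6385729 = 607.23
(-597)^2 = 356409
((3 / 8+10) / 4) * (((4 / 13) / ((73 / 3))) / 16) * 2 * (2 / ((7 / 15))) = 3735 / 212576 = 0.02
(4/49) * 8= 32/49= 0.65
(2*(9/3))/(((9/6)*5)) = 4/5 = 0.80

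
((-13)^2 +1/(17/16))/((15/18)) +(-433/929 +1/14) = 225009699/1105510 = 203.53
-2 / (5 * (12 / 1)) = -1 / 30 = -0.03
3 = 3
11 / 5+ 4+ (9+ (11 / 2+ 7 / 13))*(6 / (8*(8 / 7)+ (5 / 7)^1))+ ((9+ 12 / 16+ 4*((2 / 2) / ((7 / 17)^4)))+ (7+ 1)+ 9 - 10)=106902987 / 624260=171.25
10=10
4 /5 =0.80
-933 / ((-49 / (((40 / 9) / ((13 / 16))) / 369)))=199040 / 705159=0.28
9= 9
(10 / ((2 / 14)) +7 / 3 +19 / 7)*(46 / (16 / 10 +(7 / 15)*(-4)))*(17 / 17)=-90620 / 7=-12945.71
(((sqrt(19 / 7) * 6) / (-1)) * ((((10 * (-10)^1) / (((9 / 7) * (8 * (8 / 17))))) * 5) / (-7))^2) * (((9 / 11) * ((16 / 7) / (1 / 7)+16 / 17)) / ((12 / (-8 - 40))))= 796875 * sqrt(133) / 77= 119350.79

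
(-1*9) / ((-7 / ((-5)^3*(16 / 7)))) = -18000 / 49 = -367.35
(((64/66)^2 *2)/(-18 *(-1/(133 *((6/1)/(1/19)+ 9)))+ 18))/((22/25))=1744960/14698233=0.12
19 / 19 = 1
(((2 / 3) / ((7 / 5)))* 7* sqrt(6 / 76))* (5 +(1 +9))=25* sqrt(114) / 19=14.05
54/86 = 0.63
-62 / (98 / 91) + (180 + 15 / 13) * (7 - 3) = 60701 / 91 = 667.04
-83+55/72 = -5921/72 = -82.24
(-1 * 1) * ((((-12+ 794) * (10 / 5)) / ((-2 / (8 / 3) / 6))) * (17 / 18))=106352 / 9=11816.89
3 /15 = 1 /5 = 0.20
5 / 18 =0.28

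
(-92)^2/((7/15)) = 126960/7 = 18137.14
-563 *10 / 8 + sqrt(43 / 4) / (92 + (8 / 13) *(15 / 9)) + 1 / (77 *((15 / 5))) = -650261 / 924 + 39 *sqrt(43) / 7256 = -703.71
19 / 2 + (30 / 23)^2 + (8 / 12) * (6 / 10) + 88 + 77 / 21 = 1638863 / 15870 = 103.27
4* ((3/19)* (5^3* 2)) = 3000/19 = 157.89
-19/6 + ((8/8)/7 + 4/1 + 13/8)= 437/168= 2.60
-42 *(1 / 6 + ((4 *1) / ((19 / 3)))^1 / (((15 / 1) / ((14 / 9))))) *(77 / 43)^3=-1268705207 / 22659495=-55.99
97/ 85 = 1.14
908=908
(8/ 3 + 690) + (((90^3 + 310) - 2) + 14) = 730014.67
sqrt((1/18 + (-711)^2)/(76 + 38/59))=sqrt(1213848059221)/13566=81.21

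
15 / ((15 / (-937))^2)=877969 / 15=58531.27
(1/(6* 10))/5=1/300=0.00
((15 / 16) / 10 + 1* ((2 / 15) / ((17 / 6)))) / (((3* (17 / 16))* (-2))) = -383 / 17340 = -0.02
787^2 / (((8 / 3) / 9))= 2090370.38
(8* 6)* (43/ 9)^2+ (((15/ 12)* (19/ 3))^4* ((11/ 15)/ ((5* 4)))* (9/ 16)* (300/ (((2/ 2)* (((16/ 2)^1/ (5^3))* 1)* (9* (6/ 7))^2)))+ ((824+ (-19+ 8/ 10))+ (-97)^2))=76071774948203/ 4299816960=17691.86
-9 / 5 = -1.80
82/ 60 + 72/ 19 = 2939/ 570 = 5.16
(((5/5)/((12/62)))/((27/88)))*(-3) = -1364/27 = -50.52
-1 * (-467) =467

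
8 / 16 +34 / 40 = 27 / 20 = 1.35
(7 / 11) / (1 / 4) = 28 / 11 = 2.55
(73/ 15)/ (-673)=-73/ 10095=-0.01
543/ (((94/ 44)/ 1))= 11946/ 47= 254.17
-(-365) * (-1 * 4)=-1460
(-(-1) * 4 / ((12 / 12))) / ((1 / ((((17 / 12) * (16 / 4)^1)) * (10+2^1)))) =272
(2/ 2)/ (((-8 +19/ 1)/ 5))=0.45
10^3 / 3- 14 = 958 / 3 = 319.33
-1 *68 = -68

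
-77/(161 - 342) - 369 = -66712/181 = -368.57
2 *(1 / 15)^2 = 2 / 225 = 0.01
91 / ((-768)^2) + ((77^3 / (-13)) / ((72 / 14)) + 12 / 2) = -52312849249 / 7667712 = -6822.48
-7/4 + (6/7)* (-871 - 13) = -21265/28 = -759.46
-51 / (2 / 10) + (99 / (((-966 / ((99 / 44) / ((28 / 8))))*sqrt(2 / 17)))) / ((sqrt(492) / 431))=-255-42669*sqrt(4182) / 739312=-258.73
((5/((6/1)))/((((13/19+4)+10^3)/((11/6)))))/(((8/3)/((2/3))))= 1045/2748816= 0.00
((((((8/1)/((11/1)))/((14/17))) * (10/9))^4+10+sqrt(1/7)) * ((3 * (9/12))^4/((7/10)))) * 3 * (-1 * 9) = -170113822650675/15748562368 - 885735 * sqrt(7)/6272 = -11175.50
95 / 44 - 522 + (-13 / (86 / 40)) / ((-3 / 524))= 3043943 / 5676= 536.28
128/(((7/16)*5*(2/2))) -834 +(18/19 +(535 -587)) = -826.54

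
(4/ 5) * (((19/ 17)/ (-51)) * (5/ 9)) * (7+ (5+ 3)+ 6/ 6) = -1216/ 7803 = -0.16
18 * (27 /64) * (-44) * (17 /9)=-5049 /8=-631.12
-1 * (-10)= 10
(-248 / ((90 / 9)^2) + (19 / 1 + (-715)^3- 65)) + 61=-9138146562 / 25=-365525862.48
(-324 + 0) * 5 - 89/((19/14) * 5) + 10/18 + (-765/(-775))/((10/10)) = -1631.57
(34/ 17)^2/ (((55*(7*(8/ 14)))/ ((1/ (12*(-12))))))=-1/ 7920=-0.00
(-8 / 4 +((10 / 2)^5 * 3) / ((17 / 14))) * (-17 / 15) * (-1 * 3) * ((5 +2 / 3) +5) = 279927.47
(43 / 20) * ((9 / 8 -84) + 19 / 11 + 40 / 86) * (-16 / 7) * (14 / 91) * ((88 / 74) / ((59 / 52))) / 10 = 2442424 / 382025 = 6.39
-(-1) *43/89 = 43/89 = 0.48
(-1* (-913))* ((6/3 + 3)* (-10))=-45650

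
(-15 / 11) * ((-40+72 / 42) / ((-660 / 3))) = -201 / 847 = -0.24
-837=-837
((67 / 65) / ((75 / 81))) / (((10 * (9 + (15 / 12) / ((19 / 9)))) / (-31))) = -78926 / 219375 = -0.36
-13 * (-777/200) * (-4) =-10101/50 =-202.02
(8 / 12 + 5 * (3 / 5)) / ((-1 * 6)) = -11 / 18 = -0.61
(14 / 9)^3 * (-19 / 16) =-6517 / 1458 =-4.47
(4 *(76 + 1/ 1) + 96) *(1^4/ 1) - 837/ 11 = 3607/ 11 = 327.91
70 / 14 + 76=81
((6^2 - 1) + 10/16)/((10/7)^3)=19551/1600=12.22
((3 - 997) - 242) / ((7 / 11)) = -13596 / 7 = -1942.29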